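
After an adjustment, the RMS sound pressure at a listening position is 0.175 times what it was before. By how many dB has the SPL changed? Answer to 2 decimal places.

Sound pressure is an amplitude quantity: ΔL = 20·log₁₀(p₂/p₁).
20·log₁₀(0.175) = -15.14 dB.

-15.14 dB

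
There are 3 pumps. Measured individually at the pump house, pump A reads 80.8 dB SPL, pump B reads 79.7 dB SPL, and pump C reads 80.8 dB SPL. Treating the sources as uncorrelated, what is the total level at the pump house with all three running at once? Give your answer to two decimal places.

Add the sources as powers (linear), then convert back to dB:
L_total = 10·log₁₀(10^(80.8/10) + 10^(79.7/10) + 10^(80.8/10)) = 10·log₁₀(333800000) = 85.23 dB SPL.

85.23 dB SPL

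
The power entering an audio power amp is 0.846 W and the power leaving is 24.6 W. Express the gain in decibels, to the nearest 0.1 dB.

14.6 dB

For a power ratio, dB = 10·log₁₀(P₂/P₁).
10·log₁₀(24.6/0.846) = 10·log₁₀(29.08) = 14.6 dB.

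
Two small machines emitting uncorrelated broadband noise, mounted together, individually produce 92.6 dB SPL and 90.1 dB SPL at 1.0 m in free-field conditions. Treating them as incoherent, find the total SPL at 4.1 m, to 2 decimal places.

82.28 dB SPL

Combined at 1.0 m: 10·log₁₀(10^(92.6/10)+10^(90.1/10)) = 94.538 dB SPL.
Then apply −20·log₁₀(4.1/1.0) = -12.256 dB → 82.28 dB SPL.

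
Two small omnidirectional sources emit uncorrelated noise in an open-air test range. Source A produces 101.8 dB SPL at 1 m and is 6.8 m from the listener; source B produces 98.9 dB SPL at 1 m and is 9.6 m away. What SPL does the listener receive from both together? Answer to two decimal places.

At the listener: L_A = 101.8 − 20·log₁₀(6.8) = 85.150 dB; L_B = 98.9 − 20·log₁₀(9.6) = 79.255 dB.
Combined: 10·log₁₀(10^(85.150/10)+10^(79.255/10)) = 86.14 dB SPL.

86.14 dB SPL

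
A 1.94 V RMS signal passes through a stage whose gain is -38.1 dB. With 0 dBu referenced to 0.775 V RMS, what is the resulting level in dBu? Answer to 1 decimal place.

-30.1 dBu

Input level: 20·log₁₀(1.94/0.775) = 7.97 dBu.
Output: 7.97 − 38.1 = -30.1 dBu.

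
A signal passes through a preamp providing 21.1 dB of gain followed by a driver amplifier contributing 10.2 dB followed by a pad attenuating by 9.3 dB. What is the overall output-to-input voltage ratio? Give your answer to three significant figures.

12.6

Net gain = 21.1 + 10.2 + (−9.3) = 22.0 dB.
Voltage ratio = 10^(22.0/20) = 12.6.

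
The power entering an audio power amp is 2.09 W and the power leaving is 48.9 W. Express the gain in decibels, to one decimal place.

Power ratio → dB uses the 10·log₁₀ form:
10·log₁₀(48.9/2.09) = 10·log₁₀(23.40) = 13.7 dB.

13.7 dB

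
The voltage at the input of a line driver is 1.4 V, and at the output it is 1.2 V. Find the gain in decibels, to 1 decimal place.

Voltage ratio → dB uses the 20·log₁₀ form:
20·log₁₀(1.2/1.4) = 20·log₁₀(0.8571) = -1.3 dB.

-1.3 dB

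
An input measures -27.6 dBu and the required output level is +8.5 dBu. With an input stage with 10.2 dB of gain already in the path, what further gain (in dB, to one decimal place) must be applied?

The required make-up gain is the shortfall in the dB sum.
G = +8.5 − (-27.6) − 10.2 = 25.9 dB.

25.9 dB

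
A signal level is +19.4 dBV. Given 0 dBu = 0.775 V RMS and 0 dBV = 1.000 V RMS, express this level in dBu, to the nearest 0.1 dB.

The offset between the scales is 20·log₁₀(0.775/1.000) = −2.214 dB.
So dBu = +19.4 + 2.214 = +21.6 dBu.

+21.6 dBu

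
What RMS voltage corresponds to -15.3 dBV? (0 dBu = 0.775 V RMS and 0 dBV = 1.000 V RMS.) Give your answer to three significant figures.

0.172 V

V = 1.000 V × 10^(-15.3/20).
= 1.000 × 0.1718 = 0.172 V.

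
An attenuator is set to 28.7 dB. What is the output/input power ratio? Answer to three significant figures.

Power ratio = 10^(dB/10).
10^(-28.7/10) = 10^(-2.870) = 0.00135.

0.00135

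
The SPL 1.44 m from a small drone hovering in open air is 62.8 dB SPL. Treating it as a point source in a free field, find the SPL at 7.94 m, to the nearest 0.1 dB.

For a point source in a free field, ΔL = −20·log₁₀(d₂/d₁).
ΔL = −20·log₁₀(7.94/1.44) = -14.83 dB, so L₂ = 62.8 + (-14.83) = 48.0 dB SPL.

48.0 dB SPL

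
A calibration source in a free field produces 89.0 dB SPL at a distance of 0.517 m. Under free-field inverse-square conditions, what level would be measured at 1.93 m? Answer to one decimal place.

77.6 dB SPL

Free-field point source: level drops by 20·log₁₀ of the distance ratio.
ΔL = −20·log₁₀(1.93/0.517) = -11.44 dB, so L₂ = 89.0 + (-11.44) = 77.6 dB SPL.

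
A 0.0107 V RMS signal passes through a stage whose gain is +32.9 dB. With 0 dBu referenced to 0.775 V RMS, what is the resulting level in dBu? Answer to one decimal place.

Input level: 20·log₁₀(0.0107/0.775) = -37.20 dBu.
Output: -37.20 + 32.9 = -4.3 dBu.

-4.3 dBu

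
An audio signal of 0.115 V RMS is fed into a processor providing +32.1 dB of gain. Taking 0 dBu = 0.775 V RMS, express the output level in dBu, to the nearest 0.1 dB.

Input level: 20·log₁₀(0.115/0.775) = -16.57 dBu.
Output: -16.57 + 32.1 = +15.5 dBu.

+15.5 dBu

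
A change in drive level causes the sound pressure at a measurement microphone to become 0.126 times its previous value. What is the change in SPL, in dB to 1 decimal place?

SPL change from a pressure ratio uses the 20·log₁₀ form:
20·log₁₀(0.126) = -18.0 dB.

-18.0 dB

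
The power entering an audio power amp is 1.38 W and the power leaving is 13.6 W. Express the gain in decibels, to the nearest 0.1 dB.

9.9 dB

For a power ratio, dB = 10·log₁₀(P₂/P₁).
10·log₁₀(13.6/1.38) = 10·log₁₀(9.855) = 9.9 dB.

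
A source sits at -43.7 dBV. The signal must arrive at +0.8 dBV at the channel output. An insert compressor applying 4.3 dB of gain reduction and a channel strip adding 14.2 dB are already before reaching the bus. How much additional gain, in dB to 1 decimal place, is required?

The required make-up gain is the shortfall in the dB sum.
G = +0.8 − (-43.7) + 4.3 − 14.2 = 34.6 dB.

34.6 dB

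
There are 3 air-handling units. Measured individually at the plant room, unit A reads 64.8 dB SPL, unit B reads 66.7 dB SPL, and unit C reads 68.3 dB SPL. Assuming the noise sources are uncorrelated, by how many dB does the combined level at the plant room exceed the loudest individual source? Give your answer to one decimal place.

3.3 dB

Add the sources as powers (linear), then convert back to dB:
L_total = 10·log₁₀(10^(64.8/10) + 10^(66.7/10) + 10^(68.3/10)) = 71.60 dB SPL.
Excess over the loudest (68.3 dB): 71.60 − 68.3 = 3.3 dB.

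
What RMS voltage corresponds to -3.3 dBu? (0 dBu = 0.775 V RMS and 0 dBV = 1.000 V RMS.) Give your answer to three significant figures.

V = 0.775 V × 10^(-3.3/20).
= 0.775 × 0.6839 = 0.530 V.

0.530 V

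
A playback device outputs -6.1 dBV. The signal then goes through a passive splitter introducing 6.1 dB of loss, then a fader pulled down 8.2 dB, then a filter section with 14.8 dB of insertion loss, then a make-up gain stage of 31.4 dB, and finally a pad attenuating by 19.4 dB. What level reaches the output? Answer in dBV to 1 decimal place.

In dB, series stages simply add:
-6.1 − 6.1 − 8.2 − 14.8 + 31.4 − 19.4 = -23.2 dBV.

-23.2 dBV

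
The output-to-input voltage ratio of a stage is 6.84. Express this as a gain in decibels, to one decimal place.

16.7 dB

Voltage is an amplitude quantity, so gain = 20·log₁₀(V_out/V_in).
20·log₁₀(6.84) = 16.7 dB.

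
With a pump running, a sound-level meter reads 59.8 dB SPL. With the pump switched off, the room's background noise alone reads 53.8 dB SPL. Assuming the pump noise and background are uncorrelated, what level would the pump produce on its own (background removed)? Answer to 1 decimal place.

58.5 dB SPL

Background correction is a power subtraction:
L_src = 10·log₁₀(10^(59.8/10) − 10^(53.8/10)) = 10·log₁₀(715100) = 58.5 dB SPL.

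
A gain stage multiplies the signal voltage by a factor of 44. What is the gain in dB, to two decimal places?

Voltage ratio → dB uses the 20·log₁₀ form:
20·log₁₀(44) = 32.87 dB.

32.87 dB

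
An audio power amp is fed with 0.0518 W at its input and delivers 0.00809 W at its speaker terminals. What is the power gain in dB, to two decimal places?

-8.06 dB

For a power ratio, dB = 10·log₁₀(P₂/P₁).
10·log₁₀(0.00809/0.0518) = 10·log₁₀(0.1562) = -8.06 dB.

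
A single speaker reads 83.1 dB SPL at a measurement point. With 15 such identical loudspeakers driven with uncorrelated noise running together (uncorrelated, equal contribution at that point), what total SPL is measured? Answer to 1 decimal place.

94.9 dB SPL

15 equal incoherent sources raise the level by 10·log₁₀(15) = 11.76 dB.
L_total = 83.1 + 11.76 = 94.9 dB SPL.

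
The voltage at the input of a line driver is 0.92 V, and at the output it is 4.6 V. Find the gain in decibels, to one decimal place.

Voltage is an amplitude quantity, so gain = 20·log₁₀(V_out/V_in).
20·log₁₀(4.6/0.92) = 20·log₁₀(5.000) = 14.0 dB.

14.0 dB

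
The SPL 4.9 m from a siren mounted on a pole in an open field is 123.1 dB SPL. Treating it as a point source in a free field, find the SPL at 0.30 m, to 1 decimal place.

147.4 dB SPL

Free-field point source: level drops by 20·log₁₀ of the distance ratio.
ΔL = −20·log₁₀(0.30/4.9) = 24.26 dB, so L₂ = 123.1 + (24.26) = 147.4 dB SPL.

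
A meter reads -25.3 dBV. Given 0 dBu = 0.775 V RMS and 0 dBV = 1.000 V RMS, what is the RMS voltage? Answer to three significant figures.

V = 1.000 V × 10^(-25.3/20).
= 1.000 × 0.05433 = 0.0543 V.

0.0543 V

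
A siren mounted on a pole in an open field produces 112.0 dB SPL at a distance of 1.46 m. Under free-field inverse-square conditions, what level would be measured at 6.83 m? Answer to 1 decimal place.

Inverse-square spreading gives ΔL = −20·log₁₀(d₂/d₁).
ΔL = −20·log₁₀(6.83/1.46) = -13.40 dB, so L₂ = 112.0 + (-13.40) = 98.6 dB SPL.

98.6 dB SPL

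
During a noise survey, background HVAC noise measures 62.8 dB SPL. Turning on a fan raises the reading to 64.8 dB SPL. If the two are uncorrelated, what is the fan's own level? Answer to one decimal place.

60.5 dB SPL

Subtract intensities: L_src = 10·log₁₀(10^(L_total/10) − 10^(L_bg/10)).
L_src = 10·log₁₀(10^(64.8/10) − 10^(62.8/10)) = 10·log₁₀(1114000) = 60.5 dB SPL.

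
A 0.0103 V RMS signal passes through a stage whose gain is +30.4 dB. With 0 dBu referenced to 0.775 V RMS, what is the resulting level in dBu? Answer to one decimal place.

Input level: 20·log₁₀(0.0103/0.775) = -37.53 dBu.
Output: -37.53 + 30.4 = -7.1 dBu.

-7.1 dBu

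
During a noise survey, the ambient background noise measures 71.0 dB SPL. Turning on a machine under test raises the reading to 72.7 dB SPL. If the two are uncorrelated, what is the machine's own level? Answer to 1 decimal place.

67.8 dB SPL

Subtract intensities: L_src = 10·log₁₀(10^(L_total/10) − 10^(L_bg/10)).
L_src = 10·log₁₀(10^(72.7/10) − 10^(71.0/10)) = 10·log₁₀(6032000) = 67.8 dB SPL.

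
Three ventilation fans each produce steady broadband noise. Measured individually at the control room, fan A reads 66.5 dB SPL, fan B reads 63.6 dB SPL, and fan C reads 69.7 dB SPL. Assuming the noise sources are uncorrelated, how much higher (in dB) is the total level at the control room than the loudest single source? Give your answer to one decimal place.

2.4 dB

Incoherent sources sum as intensities:
L_total = 10·log₁₀(10^(66.5/10) + 10^(63.6/10) + 10^(69.7/10)) = 72.07 dB SPL.
Excess over the loudest (69.7 dB): 72.07 − 69.7 = 2.4 dB.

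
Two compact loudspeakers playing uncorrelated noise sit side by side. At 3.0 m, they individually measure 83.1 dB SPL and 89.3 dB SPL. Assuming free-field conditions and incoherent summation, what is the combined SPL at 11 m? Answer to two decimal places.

78.95 dB SPL

Combined at 3.0 m: 10·log₁₀(10^(83.1/10)+10^(89.3/10)) = 90.234 dB SPL.
Then apply −20·log₁₀(11/3.0) = -11.285 dB → 78.95 dB SPL.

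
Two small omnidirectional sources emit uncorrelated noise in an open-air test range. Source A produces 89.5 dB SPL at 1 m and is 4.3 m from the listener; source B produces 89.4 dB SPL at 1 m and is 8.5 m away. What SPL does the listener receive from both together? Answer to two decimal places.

At the listener: L_A = 89.5 − 20·log₁₀(4.3) = 76.831 dB; L_B = 89.4 − 20·log₁₀(8.5) = 70.812 dB.
Combined: 10·log₁₀(10^(76.831/10)+10^(70.812/10)) = 77.80 dB SPL.

77.80 dB SPL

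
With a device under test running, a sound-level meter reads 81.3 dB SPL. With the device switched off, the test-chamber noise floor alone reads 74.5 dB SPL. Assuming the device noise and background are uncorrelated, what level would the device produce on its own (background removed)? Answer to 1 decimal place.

Remove the background by subtracting linear intensities:
L_src = 10·log₁₀(10^(81.3/10) − 10^(74.5/10)) = 10·log₁₀(106700000) = 80.3 dB SPL.

80.3 dB SPL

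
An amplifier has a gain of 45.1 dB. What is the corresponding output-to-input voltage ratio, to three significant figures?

Voltage ratio = 10^(dB/20).
10^(45.1/20) = 10^(2.255) = 180.

180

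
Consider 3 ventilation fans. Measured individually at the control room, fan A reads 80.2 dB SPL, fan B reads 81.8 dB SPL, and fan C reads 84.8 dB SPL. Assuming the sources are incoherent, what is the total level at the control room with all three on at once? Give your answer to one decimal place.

Incoherent sources sum as intensities:
L_total = 10·log₁₀(10^(80.2/10) + 10^(81.8/10) + 10^(84.8/10)) = 10·log₁₀(558100000) = 87.5 dB SPL.

87.5 dB SPL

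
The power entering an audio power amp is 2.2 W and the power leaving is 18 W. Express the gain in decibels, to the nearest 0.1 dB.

Power ratio → dB uses the 10·log₁₀ form:
10·log₁₀(18/2.2) = 10·log₁₀(8.182) = 9.1 dB.

9.1 dB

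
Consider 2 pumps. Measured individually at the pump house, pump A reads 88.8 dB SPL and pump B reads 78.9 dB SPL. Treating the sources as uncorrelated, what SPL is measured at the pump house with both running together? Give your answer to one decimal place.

Incoherent sources sum as intensities:
L_total = 10·log₁₀(10^(88.8/10) + 10^(78.9/10)) = 10·log₁₀(836200000) = 89.2 dB SPL.

89.2 dB SPL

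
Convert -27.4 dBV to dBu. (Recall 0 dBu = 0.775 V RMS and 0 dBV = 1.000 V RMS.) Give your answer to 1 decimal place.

-25.2 dBu

The offset between the scales is 20·log₁₀(0.775/1.000) = −2.214 dB.
So dBu = -27.4 + 2.214 = -25.2 dBu.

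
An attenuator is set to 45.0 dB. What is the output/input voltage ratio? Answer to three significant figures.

0.00562

Voltage ratio = 10^(dB/20).
10^(-45.0/20) = 10^(-2.250) = 0.00562.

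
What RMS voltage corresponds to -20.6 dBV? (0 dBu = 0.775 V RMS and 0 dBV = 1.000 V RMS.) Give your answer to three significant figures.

V = 1.000 V × 10^(-20.6/20).
= 1.000 × 0.09333 = 0.0933 V.

0.0933 V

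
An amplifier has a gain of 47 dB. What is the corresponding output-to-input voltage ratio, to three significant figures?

224

Voltage ratio = 10^(dB/20).
10^(47/20) = 10^(2.350) = 224.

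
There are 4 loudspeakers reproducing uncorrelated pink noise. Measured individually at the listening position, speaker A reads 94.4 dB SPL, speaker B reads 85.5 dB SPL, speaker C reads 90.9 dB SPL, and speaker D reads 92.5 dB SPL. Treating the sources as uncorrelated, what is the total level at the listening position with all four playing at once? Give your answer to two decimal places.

97.87 dB SPL

Uncorrelated sources add in intensity (power), not in dB.
L_total = 10·log₁₀(10^(94.4/10) + 10^(85.5/10) + 10^(90.9/10) + 10^(92.5/10)) = 10·log₁₀(6118000000) = 97.87 dB SPL.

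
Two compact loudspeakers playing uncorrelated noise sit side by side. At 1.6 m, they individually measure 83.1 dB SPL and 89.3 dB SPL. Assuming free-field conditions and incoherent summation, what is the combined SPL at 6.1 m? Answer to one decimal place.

78.6 dB SPL

Combined at 1.6 m: 10·log₁₀(10^(83.1/10)+10^(89.3/10)) = 90.23 dB SPL.
Then apply −20·log₁₀(6.1/1.6) = -11.62 dB → 78.6 dB SPL.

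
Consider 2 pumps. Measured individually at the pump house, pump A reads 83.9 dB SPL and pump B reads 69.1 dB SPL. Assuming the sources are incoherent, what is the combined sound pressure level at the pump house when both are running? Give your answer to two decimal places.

Uncorrelated sources add in intensity (power), not in dB.
L_total = 10·log₁₀(10^(83.9/10) + 10^(69.1/10)) = 10·log₁₀(253600000) = 84.04 dB SPL.

84.04 dB SPL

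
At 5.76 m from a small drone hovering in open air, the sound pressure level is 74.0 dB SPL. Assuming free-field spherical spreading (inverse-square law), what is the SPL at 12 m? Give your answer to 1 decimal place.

67.6 dB SPL

For a point source in a free field, ΔL = −20·log₁₀(d₂/d₁).
ΔL = −20·log₁₀(12/5.76) = -6.38 dB, so L₂ = 74.0 + (-6.38) = 67.6 dB SPL.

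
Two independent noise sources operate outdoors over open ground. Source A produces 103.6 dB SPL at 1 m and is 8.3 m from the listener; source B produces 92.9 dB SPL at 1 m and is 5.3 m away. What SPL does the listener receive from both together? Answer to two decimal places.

At the listener: L_A = 103.6 − 20·log₁₀(8.3) = 85.218 dB; L_B = 92.9 − 20·log₁₀(5.3) = 78.414 dB.
Combined: 10·log₁₀(10^(85.218/10)+10^(78.414/10)) = 86.04 dB SPL.

86.04 dB SPL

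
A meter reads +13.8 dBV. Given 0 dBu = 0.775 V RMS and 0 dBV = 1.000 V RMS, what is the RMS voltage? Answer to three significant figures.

V = 1.000 V × 10^(+13.8/20).
= 1.000 × 4.898 = 4.90 V.

4.90 V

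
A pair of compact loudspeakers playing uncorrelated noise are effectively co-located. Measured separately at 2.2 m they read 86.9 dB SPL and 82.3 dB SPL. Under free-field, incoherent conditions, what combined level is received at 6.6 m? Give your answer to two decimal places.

78.65 dB SPL

Combined at 2.2 m: 10·log₁₀(10^(86.9/10)+10^(82.3/10)) = 88.193 dB SPL.
Then apply −20·log₁₀(6.6/2.2) = -9.542 dB → 78.65 dB SPL.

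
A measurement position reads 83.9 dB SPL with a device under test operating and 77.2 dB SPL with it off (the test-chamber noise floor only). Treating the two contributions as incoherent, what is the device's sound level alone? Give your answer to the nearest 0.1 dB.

Background correction is a power subtraction:
L_src = 10·log₁₀(10^(83.9/10) − 10^(77.2/10)) = 10·log₁₀(193000000) = 82.9 dB SPL.

82.9 dB SPL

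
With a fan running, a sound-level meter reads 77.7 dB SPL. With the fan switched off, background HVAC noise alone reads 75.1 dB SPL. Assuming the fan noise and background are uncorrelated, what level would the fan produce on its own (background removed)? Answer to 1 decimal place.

74.2 dB SPL

Remove the background by subtracting linear intensities:
L_src = 10·log₁₀(10^(77.7/10) − 10^(75.1/10)) = 10·log₁₀(26520000) = 74.2 dB SPL.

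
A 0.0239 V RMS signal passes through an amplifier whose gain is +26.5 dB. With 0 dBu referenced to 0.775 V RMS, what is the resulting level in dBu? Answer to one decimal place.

Input level: 20·log₁₀(0.0239/0.775) = -30.22 dBu.
Output: -30.22 + 26.5 = -3.7 dBu.

-3.7 dBu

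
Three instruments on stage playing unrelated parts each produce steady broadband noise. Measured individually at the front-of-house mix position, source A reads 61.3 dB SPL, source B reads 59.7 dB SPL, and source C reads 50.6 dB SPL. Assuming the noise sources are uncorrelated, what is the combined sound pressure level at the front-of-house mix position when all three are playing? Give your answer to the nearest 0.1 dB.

63.8 dB SPL

Incoherent sources sum as intensities:
L_total = 10·log₁₀(10^(61.3/10) + 10^(59.7/10) + 10^(50.6/10)) = 10·log₁₀(2397000) = 63.8 dB SPL.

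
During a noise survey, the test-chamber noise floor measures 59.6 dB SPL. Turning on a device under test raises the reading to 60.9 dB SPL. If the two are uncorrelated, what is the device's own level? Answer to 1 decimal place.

Subtract intensities: L_src = 10·log₁₀(10^(L_total/10) − 10^(L_bg/10)).
L_src = 10·log₁₀(10^(60.9/10) − 10^(59.6/10)) = 10·log₁₀(318300) = 55.0 dB SPL.

55.0 dB SPL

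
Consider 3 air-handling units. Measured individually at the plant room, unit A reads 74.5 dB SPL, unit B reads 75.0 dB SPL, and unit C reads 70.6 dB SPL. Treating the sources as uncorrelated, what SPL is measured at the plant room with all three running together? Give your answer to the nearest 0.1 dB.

Incoherent sources sum as intensities:
L_total = 10·log₁₀(10^(74.5/10) + 10^(75.0/10) + 10^(70.6/10)) = 10·log₁₀(71290000) = 78.5 dB SPL.

78.5 dB SPL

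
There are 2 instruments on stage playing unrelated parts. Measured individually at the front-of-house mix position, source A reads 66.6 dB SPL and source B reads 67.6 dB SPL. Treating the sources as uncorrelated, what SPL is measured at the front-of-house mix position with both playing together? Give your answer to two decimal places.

Add the sources as powers (linear), then convert back to dB:
L_total = 10·log₁₀(10^(66.6/10) + 10^(67.6/10)) = 10·log₁₀(10330000) = 70.14 dB SPL.

70.14 dB SPL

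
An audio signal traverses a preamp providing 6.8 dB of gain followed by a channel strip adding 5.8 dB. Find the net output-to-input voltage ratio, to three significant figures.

Net gain = 6.8 + 5.8 = 12.6 dB.
Voltage ratio = 10^(12.6/20) = 4.27.

4.27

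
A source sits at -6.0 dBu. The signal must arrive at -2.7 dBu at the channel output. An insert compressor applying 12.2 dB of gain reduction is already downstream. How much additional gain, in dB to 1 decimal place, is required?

15.5 dB

The required make-up gain is the shortfall in the dB sum.
G = -2.7 − (-6.0) + 12.2 = 15.5 dB.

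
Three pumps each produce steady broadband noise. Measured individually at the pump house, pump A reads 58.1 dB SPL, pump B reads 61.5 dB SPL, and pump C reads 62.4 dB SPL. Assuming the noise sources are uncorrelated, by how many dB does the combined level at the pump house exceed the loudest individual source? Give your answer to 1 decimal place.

3.4 dB

Add the sources as powers (linear), then convert back to dB:
L_total = 10·log₁₀(10^(58.1/10) + 10^(61.5/10) + 10^(62.4/10)) = 65.79 dB SPL.
Excess over the loudest (62.4 dB): 65.79 − 62.4 = 3.4 dB.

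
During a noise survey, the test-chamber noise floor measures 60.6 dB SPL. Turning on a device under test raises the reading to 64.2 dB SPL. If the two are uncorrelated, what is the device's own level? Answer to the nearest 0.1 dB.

Background correction is a power subtraction:
L_src = 10·log₁₀(10^(64.2/10) − 10^(60.6/10)) = 10·log₁₀(1482000) = 61.7 dB SPL.

61.7 dB SPL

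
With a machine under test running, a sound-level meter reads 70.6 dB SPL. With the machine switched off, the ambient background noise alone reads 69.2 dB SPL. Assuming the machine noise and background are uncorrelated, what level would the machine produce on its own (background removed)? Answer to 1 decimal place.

65.0 dB SPL

Background correction is a power subtraction:
L_src = 10·log₁₀(10^(70.6/10) − 10^(69.2/10)) = 10·log₁₀(3164000) = 65.0 dB SPL.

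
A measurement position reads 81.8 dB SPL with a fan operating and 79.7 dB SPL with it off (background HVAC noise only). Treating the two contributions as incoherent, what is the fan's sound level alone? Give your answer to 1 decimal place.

Subtract intensities: L_src = 10·log₁₀(10^(L_total/10) − 10^(L_bg/10)).
L_src = 10·log₁₀(10^(81.8/10) − 10^(79.7/10)) = 10·log₁₀(58030000) = 77.6 dB SPL.

77.6 dB SPL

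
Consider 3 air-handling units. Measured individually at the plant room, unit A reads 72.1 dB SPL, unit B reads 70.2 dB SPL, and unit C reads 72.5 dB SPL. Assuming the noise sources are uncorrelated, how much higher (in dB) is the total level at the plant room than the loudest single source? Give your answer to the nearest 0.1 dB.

Incoherent sources sum as intensities:
L_total = 10·log₁₀(10^(72.1/10) + 10^(70.2/10) + 10^(72.5/10)) = 76.48 dB SPL.
Excess over the loudest (72.5 dB): 76.48 − 72.5 = 4.0 dB.

4.0 dB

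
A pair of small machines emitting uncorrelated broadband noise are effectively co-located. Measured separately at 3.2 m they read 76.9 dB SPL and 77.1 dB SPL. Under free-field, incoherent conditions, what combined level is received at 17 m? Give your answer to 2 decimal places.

65.51 dB SPL

Combined at 3.2 m: 10·log₁₀(10^(76.9/10)+10^(77.1/10)) = 80.011 dB SPL.
Then apply −20·log₁₀(17/3.2) = -14.506 dB → 65.51 dB SPL.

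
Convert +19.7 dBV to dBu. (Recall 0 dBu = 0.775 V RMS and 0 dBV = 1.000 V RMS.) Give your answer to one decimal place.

+21.9 dBu

The offset between the scales is 20·log₁₀(0.775/1.000) = −2.214 dB.
So dBu = +19.7 + 2.214 = +21.9 dBu.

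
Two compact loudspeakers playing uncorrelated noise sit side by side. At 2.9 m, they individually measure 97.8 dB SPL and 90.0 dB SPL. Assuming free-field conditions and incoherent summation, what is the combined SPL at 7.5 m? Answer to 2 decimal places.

Combined at 2.9 m: 10·log₁₀(10^(97.8/10)+10^(90.0/10)) = 98.467 dB SPL.
Then apply −20·log₁₀(7.5/2.9) = -8.253 dB → 90.21 dB SPL.

90.21 dB SPL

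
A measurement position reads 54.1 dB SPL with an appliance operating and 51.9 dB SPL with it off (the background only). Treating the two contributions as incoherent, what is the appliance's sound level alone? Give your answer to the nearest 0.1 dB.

Remove the background by subtracting linear intensities:
L_src = 10·log₁₀(10^(54.1/10) − 10^(51.9/10)) = 10·log₁₀(102200) = 50.1 dB SPL.

50.1 dB SPL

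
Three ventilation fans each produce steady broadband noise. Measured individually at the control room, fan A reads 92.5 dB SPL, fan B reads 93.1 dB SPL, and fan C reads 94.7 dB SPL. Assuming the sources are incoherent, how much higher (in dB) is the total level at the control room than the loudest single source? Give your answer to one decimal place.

3.6 dB

Add the sources as powers (linear), then convert back to dB:
L_total = 10·log₁₀(10^(92.5/10) + 10^(93.1/10) + 10^(94.7/10)) = 98.31 dB SPL.
Excess over the loudest (94.7 dB): 98.31 − 94.7 = 3.6 dB.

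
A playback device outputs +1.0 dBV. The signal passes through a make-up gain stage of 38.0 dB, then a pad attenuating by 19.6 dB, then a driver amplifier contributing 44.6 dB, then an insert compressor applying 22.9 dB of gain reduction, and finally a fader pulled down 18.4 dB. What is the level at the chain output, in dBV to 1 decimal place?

In dB, series stages simply add:
+1.0 + 38.0 − 19.6 + 44.6 − 22.9 − 18.4 = +22.7 dBV.

+22.7 dBV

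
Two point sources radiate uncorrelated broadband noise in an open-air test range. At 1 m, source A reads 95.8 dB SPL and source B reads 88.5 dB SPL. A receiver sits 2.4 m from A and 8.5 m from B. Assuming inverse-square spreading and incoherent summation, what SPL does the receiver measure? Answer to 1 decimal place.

At the listener: L_A = 95.8 − 20·log₁₀(2.4) = 88.20 dB; L_B = 88.5 − 20·log₁₀(8.5) = 69.91 dB.
Combined: 10·log₁₀(10^(88.20/10)+10^(69.91/10)) = 88.3 dB SPL.

88.3 dB SPL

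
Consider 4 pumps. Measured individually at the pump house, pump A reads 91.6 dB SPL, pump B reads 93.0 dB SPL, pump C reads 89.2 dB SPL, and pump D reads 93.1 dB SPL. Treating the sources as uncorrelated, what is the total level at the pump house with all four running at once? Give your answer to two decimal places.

Incoherent sources sum as intensities:
L_total = 10·log₁₀(10^(91.6/10) + 10^(93.0/10) + 10^(89.2/10) + 10^(93.1/10)) = 10·log₁₀(6314000000) = 98.00 dB SPL.

98.00 dB SPL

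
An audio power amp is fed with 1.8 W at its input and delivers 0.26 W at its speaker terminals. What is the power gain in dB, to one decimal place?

Power ratio → dB uses the 10·log₁₀ form:
10·log₁₀(0.26/1.8) = 10·log₁₀(0.1444) = -8.4 dB.

-8.4 dB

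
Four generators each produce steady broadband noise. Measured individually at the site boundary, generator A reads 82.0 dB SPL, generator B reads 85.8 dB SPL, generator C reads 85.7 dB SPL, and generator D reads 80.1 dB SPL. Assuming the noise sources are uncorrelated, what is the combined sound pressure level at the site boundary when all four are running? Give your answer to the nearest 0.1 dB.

90.1 dB SPL

Uncorrelated sources add in intensity (power), not in dB.
L_total = 10·log₁₀(10^(82.0/10) + 10^(85.8/10) + 10^(85.7/10) + 10^(80.1/10)) = 10·log₁₀(1013000000) = 90.1 dB SPL.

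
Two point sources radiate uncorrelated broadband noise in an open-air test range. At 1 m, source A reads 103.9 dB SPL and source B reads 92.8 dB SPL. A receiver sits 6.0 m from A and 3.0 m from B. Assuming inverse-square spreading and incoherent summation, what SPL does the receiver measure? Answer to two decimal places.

At the listener: L_A = 103.9 − 20·log₁₀(6.0) = 88.337 dB; L_B = 92.8 − 20·log₁₀(3.0) = 83.258 dB.
Combined: 10·log₁₀(10^(88.337/10)+10^(83.258/10)) = 89.51 dB SPL.

89.51 dB SPL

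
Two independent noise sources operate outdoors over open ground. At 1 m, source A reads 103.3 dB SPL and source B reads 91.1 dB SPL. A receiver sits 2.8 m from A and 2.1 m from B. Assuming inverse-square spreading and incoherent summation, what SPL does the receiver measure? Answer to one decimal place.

At the listener: L_A = 103.3 − 20·log₁₀(2.8) = 94.36 dB; L_B = 91.1 − 20·log₁₀(2.1) = 84.66 dB.
Combined: 10·log₁₀(10^(94.36/10)+10^(84.66/10)) = 94.8 dB SPL.

94.8 dB SPL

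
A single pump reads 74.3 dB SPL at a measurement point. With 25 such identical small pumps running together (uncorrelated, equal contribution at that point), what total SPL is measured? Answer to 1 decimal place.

25 equal incoherent sources raise the level by 10·log₁₀(25) = 13.98 dB.
L_total = 74.3 + 13.98 = 88.3 dB SPL.

88.3 dB SPL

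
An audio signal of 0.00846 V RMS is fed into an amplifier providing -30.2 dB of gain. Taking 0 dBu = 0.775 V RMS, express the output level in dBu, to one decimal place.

-69.4 dBu

Input level: 20·log₁₀(0.00846/0.775) = -39.24 dBu.
Output: -39.24 − 30.2 = -69.4 dBu.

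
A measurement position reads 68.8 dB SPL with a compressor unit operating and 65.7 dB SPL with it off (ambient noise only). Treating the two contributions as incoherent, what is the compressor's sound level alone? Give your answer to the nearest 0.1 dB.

Background correction is a power subtraction:
L_src = 10·log₁₀(10^(68.8/10) − 10^(65.7/10)) = 10·log₁₀(3870000) = 65.9 dB SPL.

65.9 dB SPL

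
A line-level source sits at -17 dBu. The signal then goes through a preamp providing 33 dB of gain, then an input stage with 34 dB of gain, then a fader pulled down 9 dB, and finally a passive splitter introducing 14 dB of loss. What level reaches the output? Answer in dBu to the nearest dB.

Cascaded gains and losses add directly in dB.
-17 + 33 + 34 − 9 − 14 = +27 dBu.

+27 dBu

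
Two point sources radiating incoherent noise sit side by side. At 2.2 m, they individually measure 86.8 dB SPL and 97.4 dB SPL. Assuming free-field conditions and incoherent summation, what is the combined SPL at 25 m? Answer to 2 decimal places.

76.65 dB SPL

Combined at 2.2 m: 10·log₁₀(10^(86.8/10)+10^(97.4/10)) = 97.763 dB SPL.
Then apply −20·log₁₀(25/2.2) = -21.110 dB → 76.65 dB SPL.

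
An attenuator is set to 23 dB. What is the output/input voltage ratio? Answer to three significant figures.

0.0708

Voltage ratio = 10^(dB/20).
10^(-23/20) = 10^(-1.150) = 0.0708.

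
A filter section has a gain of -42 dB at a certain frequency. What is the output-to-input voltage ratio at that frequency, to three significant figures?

Voltage ratio = 10^(dB/20).
10^(-42/20) = 10^(-2.100) = 0.00794.

0.00794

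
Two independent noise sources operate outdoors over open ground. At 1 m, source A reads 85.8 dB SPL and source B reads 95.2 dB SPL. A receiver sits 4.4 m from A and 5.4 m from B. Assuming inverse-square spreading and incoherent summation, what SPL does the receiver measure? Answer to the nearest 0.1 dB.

81.2 dB SPL

At the listener: L_A = 85.8 − 20·log₁₀(4.4) = 72.93 dB; L_B = 95.2 − 20·log₁₀(5.4) = 80.55 dB.
Combined: 10·log₁₀(10^(72.93/10)+10^(80.55/10)) = 81.2 dB SPL.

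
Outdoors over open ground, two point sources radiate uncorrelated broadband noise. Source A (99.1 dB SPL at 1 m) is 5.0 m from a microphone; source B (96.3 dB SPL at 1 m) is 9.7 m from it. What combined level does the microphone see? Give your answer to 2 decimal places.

At the listener: L_A = 99.1 − 20·log₁₀(5.0) = 85.121 dB; L_B = 96.3 − 20·log₁₀(9.7) = 76.565 dB.
Combined: 10·log₁₀(10^(85.121/10)+10^(76.565/10)) = 85.69 dB SPL.

85.69 dB SPL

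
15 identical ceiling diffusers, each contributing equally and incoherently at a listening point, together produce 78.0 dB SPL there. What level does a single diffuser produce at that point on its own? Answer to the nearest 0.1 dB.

66.2 dB SPL

15 equal incoherent sources add 10·log₁₀(15) = 11.76 dB over one source.
L_one = 78.0 − 11.76 = 66.2 dB SPL.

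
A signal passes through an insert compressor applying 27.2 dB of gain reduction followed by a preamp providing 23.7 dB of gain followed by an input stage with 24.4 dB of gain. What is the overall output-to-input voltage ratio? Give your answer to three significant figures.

Net gain = (−27.2) + 23.7 + 24.4 = 20.9 dB.
Voltage ratio = 10^(20.9/20) = 11.1.

11.1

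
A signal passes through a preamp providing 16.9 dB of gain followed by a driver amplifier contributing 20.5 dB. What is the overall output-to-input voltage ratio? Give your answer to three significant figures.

74.1

Net gain = 16.9 + 20.5 = 37.4 dB.
Voltage ratio = 10^(37.4/20) = 74.1.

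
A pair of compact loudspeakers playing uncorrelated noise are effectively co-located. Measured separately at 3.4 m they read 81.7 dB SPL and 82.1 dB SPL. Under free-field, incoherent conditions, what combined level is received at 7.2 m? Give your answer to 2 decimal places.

78.40 dB SPL

Combined at 3.4 m: 10·log₁₀(10^(81.7/10)+10^(82.1/10)) = 84.915 dB SPL.
Then apply −20·log₁₀(7.2/3.4) = -6.517 dB → 78.40 dB SPL.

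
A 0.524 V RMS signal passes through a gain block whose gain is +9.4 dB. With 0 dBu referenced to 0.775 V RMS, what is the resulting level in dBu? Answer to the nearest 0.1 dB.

+6.0 dBu

Input level: 20·log₁₀(0.524/0.775) = -3.40 dBu.
Output: -3.40 + 9.4 = +6.0 dBu.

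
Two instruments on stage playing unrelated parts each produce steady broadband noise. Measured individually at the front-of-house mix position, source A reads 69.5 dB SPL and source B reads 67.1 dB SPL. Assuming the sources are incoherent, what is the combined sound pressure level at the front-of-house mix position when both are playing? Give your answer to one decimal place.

71.5 dB SPL

Uncorrelated sources add in intensity (power), not in dB.
L_total = 10·log₁₀(10^(69.5/10) + 10^(67.1/10)) = 10·log₁₀(14040000) = 71.5 dB SPL.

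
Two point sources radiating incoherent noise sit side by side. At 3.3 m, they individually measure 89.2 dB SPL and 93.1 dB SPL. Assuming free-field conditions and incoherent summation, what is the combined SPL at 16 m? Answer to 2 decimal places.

80.87 dB SPL

Combined at 3.3 m: 10·log₁₀(10^(89.2/10)+10^(93.1/10)) = 94.584 dB SPL.
Then apply −20·log₁₀(16/3.3) = -13.712 dB → 80.87 dB SPL.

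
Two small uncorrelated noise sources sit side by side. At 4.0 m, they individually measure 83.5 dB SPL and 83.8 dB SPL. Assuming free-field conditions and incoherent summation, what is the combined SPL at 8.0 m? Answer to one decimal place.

80.6 dB SPL

Combined at 4.0 m: 10·log₁₀(10^(83.5/10)+10^(83.8/10)) = 86.66 dB SPL.
Then apply −20·log₁₀(8.0/4.0) = -6.02 dB → 80.6 dB SPL.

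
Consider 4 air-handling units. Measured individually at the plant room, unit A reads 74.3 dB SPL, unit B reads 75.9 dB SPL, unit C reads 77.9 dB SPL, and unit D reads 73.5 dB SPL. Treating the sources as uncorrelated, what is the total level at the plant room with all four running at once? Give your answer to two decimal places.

Add the sources as powers (linear), then convert back to dB:
L_total = 10·log₁₀(10^(74.3/10) + 10^(75.9/10) + 10^(77.9/10) + 10^(73.5/10)) = 10·log₁₀(149900000) = 81.76 dB SPL.

81.76 dB SPL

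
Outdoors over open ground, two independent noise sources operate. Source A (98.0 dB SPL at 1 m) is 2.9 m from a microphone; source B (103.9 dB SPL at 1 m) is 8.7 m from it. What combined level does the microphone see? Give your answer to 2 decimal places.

At the listener: L_A = 98.0 − 20·log₁₀(2.9) = 88.752 dB; L_B = 103.9 − 20·log₁₀(8.7) = 85.110 dB.
Combined: 10·log₁₀(10^(88.752/10)+10^(85.110/10)) = 90.31 dB SPL.

90.31 dB SPL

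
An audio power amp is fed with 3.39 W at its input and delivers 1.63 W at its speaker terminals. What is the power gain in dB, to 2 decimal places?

-3.18 dB

Power ratio → dB uses the 10·log₁₀ form:
10·log₁₀(1.63/3.39) = 10·log₁₀(0.4808) = -3.18 dB.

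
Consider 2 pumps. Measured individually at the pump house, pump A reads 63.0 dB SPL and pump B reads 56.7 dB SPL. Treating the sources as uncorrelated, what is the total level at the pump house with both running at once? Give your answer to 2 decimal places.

63.91 dB SPL

Add the sources as powers (linear), then convert back to dB:
L_total = 10·log₁₀(10^(63.0/10) + 10^(56.7/10)) = 10·log₁₀(2463000) = 63.91 dB SPL.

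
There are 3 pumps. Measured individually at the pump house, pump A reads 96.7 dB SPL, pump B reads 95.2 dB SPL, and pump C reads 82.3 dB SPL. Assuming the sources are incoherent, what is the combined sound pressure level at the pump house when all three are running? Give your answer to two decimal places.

Add the sources as powers (linear), then convert back to dB:
L_total = 10·log₁₀(10^(96.7/10) + 10^(95.2/10) + 10^(82.3/10)) = 10·log₁₀(8158000000) = 99.12 dB SPL.

99.12 dB SPL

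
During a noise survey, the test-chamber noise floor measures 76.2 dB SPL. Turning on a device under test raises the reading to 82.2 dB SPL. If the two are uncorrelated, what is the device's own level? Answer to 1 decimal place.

80.9 dB SPL

Background correction is a power subtraction:
L_src = 10·log₁₀(10^(82.2/10) − 10^(76.2/10)) = 10·log₁₀(124300000) = 80.9 dB SPL.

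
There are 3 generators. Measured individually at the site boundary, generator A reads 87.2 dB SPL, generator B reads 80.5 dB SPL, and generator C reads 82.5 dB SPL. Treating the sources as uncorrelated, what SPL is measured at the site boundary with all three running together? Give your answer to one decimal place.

Add the sources as powers (linear), then convert back to dB:
L_total = 10·log₁₀(10^(87.2/10) + 10^(80.5/10) + 10^(82.5/10)) = 10·log₁₀(814800000) = 89.1 dB SPL.

89.1 dB SPL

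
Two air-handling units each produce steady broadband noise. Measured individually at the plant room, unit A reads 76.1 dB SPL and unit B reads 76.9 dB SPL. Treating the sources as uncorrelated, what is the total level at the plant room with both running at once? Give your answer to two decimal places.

Incoherent sources sum as intensities:
L_total = 10·log₁₀(10^(76.1/10) + 10^(76.9/10)) = 10·log₁₀(89720000) = 79.53 dB SPL.

79.53 dB SPL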